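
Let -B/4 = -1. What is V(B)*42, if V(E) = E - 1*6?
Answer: -84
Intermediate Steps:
B = 4 (B = -4*(-1) = 4)
V(E) = -6 + E (V(E) = E - 6 = -6 + E)
V(B)*42 = (-6 + 4)*42 = -2*42 = -84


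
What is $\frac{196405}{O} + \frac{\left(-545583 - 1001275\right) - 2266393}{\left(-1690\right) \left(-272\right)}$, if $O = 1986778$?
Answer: $- \frac{287915374803}{35126235040} \approx -8.1966$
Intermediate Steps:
$\frac{196405}{O} + \frac{\left(-545583 - 1001275\right) - 2266393}{\left(-1690\right) \left(-272\right)} = \frac{196405}{1986778} + \frac{\left(-545583 - 1001275\right) - 2266393}{\left(-1690\right) \left(-272\right)} = 196405 \cdot \frac{1}{1986778} + \frac{-1546858 - 2266393}{459680} = \frac{196405}{1986778} - \frac{293327}{35360} = - \frac{287915374803}{35126235040}$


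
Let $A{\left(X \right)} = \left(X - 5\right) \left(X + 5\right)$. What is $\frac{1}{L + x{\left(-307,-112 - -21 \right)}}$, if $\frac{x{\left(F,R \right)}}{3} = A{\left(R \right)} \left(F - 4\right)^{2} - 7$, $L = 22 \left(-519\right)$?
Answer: $\frac{1}{2395574289} \approx 4.1744 \cdot 10^{-10}$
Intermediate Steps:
$L = -11418$
$A{\left(X \right)} = \left(-5 + X\right) \left(5 + X\right)$
$x{\left(F,R \right)} = -21 + 3 \left(-4 + F\right)^{2} \left(-25 + R^{2}\right)$ ($x{\left(F,R \right)} = 3 \left(\left(-25 + R^{2}\right) \left(F - 4\right)^{2} - 7\right) = 3 \left(\left(-25 + R^{2}\right) \left(-4 + F\right)^{2} - 7\right) = 3 \left(\left(-4 + F\right)^{2} \left(-25 + R^{2}\right) - 7\right) = 3 \left(-7 + \left(-4 + F\right)^{2} \left(-25 + R^{2}\right)\right) = -21 + 3 \left(-4 + F\right)^{2} \left(-25 + R^{2}\right)$)
$\frac{1}{L + x{\left(-307,-112 - -21 \right)}} = \frac{1}{-11418 - \left(21 - 3 \left(-4 - 307\right)^{2} \left(-25 + \left(-112 - -21\right)^{2}\right)\right)} = \frac{1}{-11418 - \left(21 - 3 \left(-311\right)^{2} \left(-25 + \left(-112 + 21\right)^{2}\right)\right)} = \frac{1}{-11418 - \left(21 - 290163 \left(-25 + \left(-91\right)^{2}\right)\right)} = \frac{1}{-11418 - \left(21 - 290163 \left(-25 + 8281\right)\right)} = \frac{1}{-11418 - \left(21 - 2395585728\right)} = \frac{1}{-11418 + \left(-21 + 2395585728\right)} = \frac{1}{-11418 + 2395585707} = \frac{1}{2395574289}$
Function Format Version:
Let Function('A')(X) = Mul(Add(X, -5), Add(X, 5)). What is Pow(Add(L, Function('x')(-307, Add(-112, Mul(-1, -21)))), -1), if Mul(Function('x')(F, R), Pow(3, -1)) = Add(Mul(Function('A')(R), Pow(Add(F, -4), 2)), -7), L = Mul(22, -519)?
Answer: Rational(1, 2395574289) ≈ 4.1744e-10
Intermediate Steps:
L = -11418
Function('A')(X) = Mul(Add(-5, X), Add(5, X))
Function('x')(F, R) = Add(-21, Mul(3, Pow(Add(-4, F), 2), Add(-25, Pow(R, 2)))) (Function('x')(F, R) = Mul(3, Add(Mul(Add(-25, Pow(R, 2)), Pow(Add(F, -4), 2)), -7)) = Mul(3, Add(Mul(Add(-25, Pow(R, 2)), Pow(Add(-4, F), 2)), -7)) = Mul(3, Add(Mul(Pow(Add(-4, F), 2), Add(-25, Pow(R, 2))), -7)) = Mul(3, Add(-7, Mul(Pow(Add(-4, F), 2), Add(-25, Pow(R, 2))))) = Add(-21, Mul(3, Pow(Add(-4, F), 2), Add(-25, Pow(R, 2)))))
Pow(Add(L, Function('x')(-307, Add(-112, Mul(-1, -21)))), -1) = Pow(Add(-11418, Add(-21, Mul(3, Pow(Add(-4, -307), 2), Add(-25, Pow(Add(-112, Mul(-1, -21)), 2))))), -1) = Pow(Add(-11418, Add(-21, Mul(3, Pow(-311, 2), Add(-25, Pow(Add(-112, 21), 2))))), -1) = Pow(Add(-11418, Add(-21, Mul(3, 96721, Add(-25, Pow(-91, 2))))), -1) = Pow(Add(-11418, Add(-21, Mul(3, 96721, Add(-25, 8281)))), -1) = Pow(Add(-11418, Add(-21, Mul(3, 96721, 8256))), -1) = Pow(Add(-11418, Add(-21, 2395585728)), -1) = Pow(Add(-11418, 2395585707), -1) = Pow(2395574289, -1) = Rational(1, 2395574289)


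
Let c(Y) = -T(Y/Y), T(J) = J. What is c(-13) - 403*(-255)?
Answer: 102764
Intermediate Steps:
c(Y) = -1 (c(Y) = -Y/Y = -1*1 = -1)
c(-13) - 403*(-255) = -1 - 403*(-255) = -1 + 102765 = 102764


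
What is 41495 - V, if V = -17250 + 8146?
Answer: 50599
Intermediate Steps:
V = -9104
41495 - V = 41495 - 1*(-9104) = 41495 + 9104 = 50599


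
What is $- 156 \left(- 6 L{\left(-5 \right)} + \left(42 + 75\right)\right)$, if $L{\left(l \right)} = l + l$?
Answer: $-27612$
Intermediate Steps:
$L{\left(l \right)} = 2 l$
$- 156 \left(- 6 L{\left(-5 \right)} + \left(42 + 75\right)\right) = - 156 \left(- 6 \cdot 2 \left(-5\right) + \left(42 + 75\right)\right) = - 156 \left(\left(-6\right) \left(-10\right) + 117\right) = - 156 \left(60 + 117\right) = \left(-156\right) 177 = -27612$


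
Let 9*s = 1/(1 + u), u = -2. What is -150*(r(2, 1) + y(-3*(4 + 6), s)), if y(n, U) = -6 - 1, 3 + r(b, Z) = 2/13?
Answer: 19200/13 ≈ 1476.9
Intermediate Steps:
r(b, Z) = -37/13 (r(b, Z) = -3 + 2/13 = -37/13)
s = -⅑ (s = 1/(9*(1 - 2)) = (⅑)/(-1) = (⅑)*(-1) = -⅑ ≈ -0.11111)
y(n, U) = -7
-150*(r(2, 1) + y(-3*(4 + 6), s)) = -150*(-37/13 - 7) = -150*(-128/13) = 19200/13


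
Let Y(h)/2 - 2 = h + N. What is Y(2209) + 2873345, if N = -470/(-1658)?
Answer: 2385669313/829 ≈ 2.8778e+6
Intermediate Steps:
N = 235/829 (N = -470*(-1/1658) = 235/829 ≈ 0.28347)
Y(h) = 3786/829 + 2*h (Y(h) = 4 + 2*(h + 235/829) = 4 + 2*(235/829 + h) = 4 + (470/829 + 2*h) = 3786/829 + 2*h)
Y(2209) + 2873345 = (3786/829 + 2*2209) + 2873345 = (3786/829 + 4418) + 2873345 = 3666308/829 + 2873345 = 2385669313/829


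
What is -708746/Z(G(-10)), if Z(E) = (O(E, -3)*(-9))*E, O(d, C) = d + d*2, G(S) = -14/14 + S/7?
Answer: 34728554/7803 ≈ 4450.7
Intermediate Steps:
G(S) = -1 + S/7 (G(S) = -14*1/14 + S*(⅐) = -1 + S/7)
O(d, C) = 3*d (O(d, C) = d + 2*d = 3*d)
Z(E) = -27*E² (Z(E) = ((3*E)*(-9))*E = (-27*E)*E = -27*E²)
-708746/Z(G(-10)) = -708746*(-1/(27*(-1 + (⅐)*(-10))²)) = -708746*(-1/(27*(-1 - 10/7)²)) = -708746/((-27*(-17/7)²)) = -708746/((-27*289/49)) = -708746/(-7803/49) = -708746*(-49/7803) = 34728554/7803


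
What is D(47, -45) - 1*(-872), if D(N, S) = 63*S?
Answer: -1963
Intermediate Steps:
D(47, -45) - 1*(-872) = 63*(-45) - 1*(-872) = -2835 + 872 = -1963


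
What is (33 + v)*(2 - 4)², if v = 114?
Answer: 588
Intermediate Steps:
(33 + v)*(2 - 4)² = (33 + 114)*(2 - 4)² = 147*(-2)² = 147*4 = 588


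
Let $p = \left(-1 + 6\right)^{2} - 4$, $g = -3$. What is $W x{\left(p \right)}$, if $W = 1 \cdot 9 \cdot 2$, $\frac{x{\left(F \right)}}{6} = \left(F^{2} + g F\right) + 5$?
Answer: $41364$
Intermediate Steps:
$p = 21$ ($p = 5^{2} - 4 = 25 - 4 = 21$)
$x{\left(F \right)} = 30 - 18 F + 6 F^{2}$ ($x{\left(F \right)} = 6 \left(\left(F^{2} - 3 F\right) + 5\right) = 6 \left(5 + F^{2} - 3 F\right) = 30 - 18 F + 6 F^{2}$)
$W = 18$ ($W = 9 \cdot 2 = 18$)
$W x{\left(p \right)} = 18 \left(30 - 378 + 6 \cdot 21^{2}\right) = 18 \left(30 - 378 + 6 \cdot 441\right) = 18 \left(30 - 378 + 2646\right) = 18 \cdot 2298 = 41364$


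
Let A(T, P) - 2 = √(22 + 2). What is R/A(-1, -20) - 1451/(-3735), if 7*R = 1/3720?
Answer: 25189111/64839600 + √6/260400 ≈ 0.38849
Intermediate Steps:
A(T, P) = 2 + 2*√6 (A(T, P) = 2 + √(22 + 2) = 2 + √24 = 2 + 2*√6)
R = 1/26040 (R = (⅐)/3720 = (⅐)*(1/3720) = 1/26040 ≈ 3.8402e-5)
R/A(-1, -20) - 1451/(-3735) = 1/(26040*(2 + 2*√6)) - 1451/(-3735) = 1/(26040*(2 + 2*√6)) - 1451*(-1/3735) = 1/(26040*(2 + 2*√6)) + 1451/3735 = 1451/3735 + 1/(26040*(2 + 2*√6))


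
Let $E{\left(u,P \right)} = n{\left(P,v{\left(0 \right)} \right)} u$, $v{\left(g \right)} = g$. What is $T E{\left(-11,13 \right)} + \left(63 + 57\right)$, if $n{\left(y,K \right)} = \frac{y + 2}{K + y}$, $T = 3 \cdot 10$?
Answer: $- \frac{3390}{13} \approx -260.77$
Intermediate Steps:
$T = 30$
$n{\left(y,K \right)} = \frac{2 + y}{K + y}$
$E{\left(u,P \right)} = \frac{u \left(2 + P\right)}{P}$ ($E{\left(u,P \right)} = \frac{2 + P}{0 + P} u = \frac{2 + P}{P} u = \frac{u \left(2 + P\right)}{P}$)
$T E{\left(-11,13 \right)} + \left(63 + 57\right) = 30 \left(- \frac{11 \left(2 + 13\right)}{13}\right) + \left(63 + 57\right) = 30 \left(\left(-11\right) \frac{1}{13} \cdot 15\right) + 120 = 30 \left(- \frac{165}{13}\right) + 120 = - \frac{4950}{13} + 120 = - \frac{3390}{13}$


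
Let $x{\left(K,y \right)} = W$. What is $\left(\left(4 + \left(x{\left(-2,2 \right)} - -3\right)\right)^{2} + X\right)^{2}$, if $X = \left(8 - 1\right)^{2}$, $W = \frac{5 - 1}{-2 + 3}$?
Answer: $28900$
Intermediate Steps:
$W = 4$ ($W = \frac{4}{1} = 4 \cdot 1 = 4$)
$x{\left(K,y \right)} = 4$
$X = 49$ ($X = 7^{2} = 49$)
$\left(\left(4 + \left(x{\left(-2,2 \right)} - -3\right)\right)^{2} + X\right)^{2} = \left(\left(4 + \left(4 - -3\right)\right)^{2} + 49\right)^{2} = \left(\left(4 + \left(4 + 3\right)\right)^{2} + 49\right)^{2} = \left(\left(4 + 7\right)^{2} + 49\right)^{2} = \left(11^{2} + 49\right)^{2} = \left(121 + 49\right)^{2} = 170^{2} = 28900$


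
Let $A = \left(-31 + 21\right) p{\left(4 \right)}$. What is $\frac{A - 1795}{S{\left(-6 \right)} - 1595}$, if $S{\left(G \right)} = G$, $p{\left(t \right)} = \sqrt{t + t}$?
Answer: $\frac{1795}{1601} + \frac{20 \sqrt{2}}{1601} \approx 1.1388$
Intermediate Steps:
$p{\left(t \right)} = \sqrt{2} \sqrt{t}$ ($p{\left(t \right)} = \sqrt{2 t} = \sqrt{2} \sqrt{t}$)
$A = - 20 \sqrt{2}$ ($A = \left(-31 + 21\right) \sqrt{2} \sqrt{4} = - 10 \sqrt{2} \cdot 2 = - 10 \cdot 2 \sqrt{2} = - 20 \sqrt{2} \approx -28.284$)
$\frac{A - 1795}{S{\left(-6 \right)} - 1595} = \frac{- 20 \sqrt{2} - 1795}{-6 - 1595} = \frac{-1795 - 20 \sqrt{2}}{-1601} = \left(-1795 - 20 \sqrt{2}\right) \left(- \frac{1}{1601}\right) = \frac{1795}{1601} + \frac{20 \sqrt{2}}{1601}$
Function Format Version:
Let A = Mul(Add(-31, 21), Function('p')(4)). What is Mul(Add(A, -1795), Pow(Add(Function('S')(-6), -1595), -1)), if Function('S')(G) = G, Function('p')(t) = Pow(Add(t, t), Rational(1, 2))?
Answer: Add(Rational(1795, 1601), Mul(Rational(20, 1601), Pow(2, Rational(1, 2)))) ≈ 1.1388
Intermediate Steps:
Function('p')(t) = Mul(Pow(2, Rational(1, 2)), Pow(t, Rational(1, 2))) (Function('p')(t) = Pow(Mul(2, t), Rational(1, 2)) = Mul(Pow(2, Rational(1, 2)), Pow(t, Rational(1, 2))))
A = Mul(-20, Pow(2, Rational(1, 2))) (A = Mul(Add(-31, 21), Mul(Pow(2, Rational(1, 2)), Pow(4, Rational(1, 2)))) = Mul(-10, Mul(Pow(2, Rational(1, 2)), 2)) = Mul(-10, Mul(2, Pow(2, Rational(1, 2)))) = Mul(-20, Pow(2, Rational(1, 2))) ≈ -28.284)
Mul(Add(A, -1795), Pow(Add(Function('S')(-6), -1595), -1)) = Mul(Add(Mul(-20, Pow(2, Rational(1, 2))), -1795), Pow(Add(-6, -1595), -1)) = Mul(Add(-1795, Mul(-20, Pow(2, Rational(1, 2)))), Pow(-1601, -1)) = Mul(Add(-1795, Mul(-20, Pow(2, Rational(1, 2)))), Rational(-1, 1601)) = Add(Rational(1795, 1601), Mul(Rational(20, 1601), Pow(2, Rational(1, 2))))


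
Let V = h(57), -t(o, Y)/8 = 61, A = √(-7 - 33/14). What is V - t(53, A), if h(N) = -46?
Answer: 442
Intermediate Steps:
A = I*√1834/14 (A = √(-7 - 33*1/14) = √(-7 - 33/14) = √(-131/14) = I*√1834/14 ≈ 3.0589*I)
t(o, Y) = -488 (t(o, Y) = -8*61 = -488)
V = -46
V - t(53, A) = -46 - 1*(-488) = -46 + 488 = 442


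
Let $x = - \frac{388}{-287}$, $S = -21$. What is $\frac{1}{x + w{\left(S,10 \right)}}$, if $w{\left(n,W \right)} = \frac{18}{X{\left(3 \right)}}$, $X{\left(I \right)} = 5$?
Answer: $\frac{1435}{7106} \approx 0.20194$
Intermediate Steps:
$w{\left(n,W \right)} = \frac{18}{5}$
$x = \frac{388}{287}$ ($x = \left(-388\right) \left(- \frac{1}{287}\right) = \frac{388}{287} \approx 1.3519$)
$\frac{1}{x + w{\left(S,10 \right)}} = \frac{1}{\frac{388}{287} + \frac{18}{5}} = \frac{1}{\frac{7106}{1435}} = \frac{1435}{7106}$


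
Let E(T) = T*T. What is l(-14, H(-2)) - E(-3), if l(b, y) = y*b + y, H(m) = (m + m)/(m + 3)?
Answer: 43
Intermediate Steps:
E(T) = T²
H(m) = 2*m/(3 + m) (H(m) = (2*m)/(3 + m) = 2*m/(3 + m))
l(b, y) = y + b*y (l(b, y) = b*y + y = y + b*y)
l(-14, H(-2)) - E(-3) = (2*(-2)/(3 - 2))*(1 - 14) - 1*(-3)² = (2*(-2)/1)*(-13) - 1*9 = (2*(-2)*1)*(-13) - 9 = -4*(-13) - 9 = 52 - 9 = 43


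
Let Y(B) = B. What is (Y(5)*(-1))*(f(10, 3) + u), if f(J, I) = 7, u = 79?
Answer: -430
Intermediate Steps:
(Y(5)*(-1))*(f(10, 3) + u) = (5*(-1))*(7 + 79) = -5*86 = -430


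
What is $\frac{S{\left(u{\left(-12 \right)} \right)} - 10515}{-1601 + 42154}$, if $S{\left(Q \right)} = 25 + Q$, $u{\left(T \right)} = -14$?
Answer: $- \frac{10504}{40553} \approx -0.25902$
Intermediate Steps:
$\frac{S{\left(u{\left(-12 \right)} \right)} - 10515}{-1601 + 42154} = \frac{\left(25 - 14\right) - 10515}{-1601 + 42154} = \frac{11 - 10515}{40553} = \left(-10504\right) \frac{1}{40553} = - \frac{10504}{40553}$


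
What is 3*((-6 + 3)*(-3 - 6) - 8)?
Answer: 57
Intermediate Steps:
3*((-6 + 3)*(-3 - 6) - 8) = 3*(-3*(-9) - 8) = 3*(27 - 8) = 3*19 = 57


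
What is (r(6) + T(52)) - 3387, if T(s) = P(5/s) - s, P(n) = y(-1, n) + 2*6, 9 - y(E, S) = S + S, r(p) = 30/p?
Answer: -88743/26 ≈ -3413.2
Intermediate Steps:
y(E, S) = 9 - 2*S (y(E, S) = 9 - (S + S) = 9 - 2*S)
P(n) = 21 - 2*n (P(n) = (9 - 2*n) + 2*6 = (9 - 2*n) + 12 = 21 - 2*n)
T(s) = 21 - s - 10/s (T(s) = (21 - 10/s) - s = 21 - s - 10/s)
(r(6) + T(52)) - 3387 = (30/6 + (21 - 1*52 - 10/52)) - 3387 = (30*(1/6) + (21 - 52 - 10*1/52)) - 3387 = (5 + (21 - 52 - 5/26)) - 3387 = (5 - 811/26) - 3387 = -681/26 - 3387 = -88743/26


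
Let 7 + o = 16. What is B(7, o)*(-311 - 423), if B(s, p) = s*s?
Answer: -35966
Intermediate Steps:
o = 9 (o = -7 + 16 = 9)
B(s, p) = s**2
B(7, o)*(-311 - 423) = 7**2*(-311 - 423) = 49*(-734) = -35966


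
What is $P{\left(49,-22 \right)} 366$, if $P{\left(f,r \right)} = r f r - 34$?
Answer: $8667612$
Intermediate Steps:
$P{\left(f,r \right)} = -34 + f r^{2}$ ($P{\left(f,r \right)} = f r r - 34 = f r^{2} - 34 = -34 + f r^{2}$)
$P{\left(49,-22 \right)} 366 = \left(-34 + 49 \left(-22\right)^{2}\right) 366 = \left(-34 + 49 \cdot 484\right) 366 = \left(-34 + 23716\right) 366 = 23682 \cdot 366 = 8667612$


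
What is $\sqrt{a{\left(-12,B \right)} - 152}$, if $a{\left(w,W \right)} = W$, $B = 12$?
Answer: $2 i \sqrt{35} \approx 11.832 i$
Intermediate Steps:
$\sqrt{a{\left(-12,B \right)} - 152} = \sqrt{12 - 152} = \sqrt{-140} = 2 i \sqrt{35}$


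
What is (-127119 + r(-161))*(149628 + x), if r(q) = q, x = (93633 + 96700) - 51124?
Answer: -36763173360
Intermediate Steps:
x = 139209 (x = 190333 - 51124 = 139209)
(-127119 + r(-161))*(149628 + x) = (-127119 - 161)*(149628 + 139209) = -127280*288837 = -36763173360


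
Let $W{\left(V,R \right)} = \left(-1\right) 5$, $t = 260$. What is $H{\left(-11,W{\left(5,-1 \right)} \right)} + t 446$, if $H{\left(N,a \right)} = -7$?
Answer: $115953$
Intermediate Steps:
$W{\left(V,R \right)} = -5$
$H{\left(-11,W{\left(5,-1 \right)} \right)} + t 446 = -7 + 260 \cdot 446 = -7 + 115960 = 115953$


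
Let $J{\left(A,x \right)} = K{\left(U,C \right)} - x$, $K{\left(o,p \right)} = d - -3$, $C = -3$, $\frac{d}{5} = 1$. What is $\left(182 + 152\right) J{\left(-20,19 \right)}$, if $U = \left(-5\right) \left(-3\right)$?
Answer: $-3674$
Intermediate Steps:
$d = 5$ ($d = 5 \cdot 1 = 5$)
$U = 15$
$K{\left(o,p \right)} = 8$ ($K{\left(o,p \right)} = 5 - -3 = 5 + 3 = 8$)
$J{\left(A,x \right)} = 8 - x$
$\left(182 + 152\right) J{\left(-20,19 \right)} = \left(182 + 152\right) \left(8 - 19\right) = 334 \left(8 - 19\right) = 334 \left(-11\right) = -3674$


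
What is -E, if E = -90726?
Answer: 90726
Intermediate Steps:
-E = -1*(-90726) = 90726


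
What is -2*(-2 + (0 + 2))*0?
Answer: 0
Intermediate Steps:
-2*(-2 + (0 + 2))*0 = -2*(-2 + 2)*0 = -0*0 = -2*0 = 0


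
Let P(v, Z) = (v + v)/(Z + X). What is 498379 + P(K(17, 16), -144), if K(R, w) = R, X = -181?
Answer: 161973141/325 ≈ 4.9838e+5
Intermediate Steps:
P(v, Z) = 2*v/(-181 + Z) (P(v, Z) = (v + v)/(Z - 181) = (2*v)/(-181 + Z) = 2*v/(-181 + Z))
498379 + P(K(17, 16), -144) = 498379 + 2*17/(-181 - 144) = 498379 + 2*17/(-325) = 498379 + 2*17*(-1/325) = 498379 - 34/325 = 161973141/325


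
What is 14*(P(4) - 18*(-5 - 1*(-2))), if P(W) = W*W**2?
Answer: 1652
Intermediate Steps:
P(W) = W**3
14*(P(4) - 18*(-5 - 1*(-2))) = 14*(4**3 - 18*(-5 - 1*(-2))) = 14*(64 - 18*(-5 + 2)) = 14*(64 - 18*(-3)) = 14*(64 + 54) = 14*118 = 1652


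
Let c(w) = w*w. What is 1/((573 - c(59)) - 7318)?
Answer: -1/10226 ≈ -9.7790e-5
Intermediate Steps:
c(w) = w²
1/((573 - c(59)) - 7318) = 1/((573 - 1*59²) - 7318) = 1/((573 - 1*3481) - 7318) = 1/((573 - 3481) - 7318) = 1/(-2908 - 7318) = 1/(-10226) = -1/10226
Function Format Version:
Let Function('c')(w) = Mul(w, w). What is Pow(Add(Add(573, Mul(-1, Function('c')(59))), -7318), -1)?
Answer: Rational(-1, 10226) ≈ -9.7790e-5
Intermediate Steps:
Function('c')(w) = Pow(w, 2)
Pow(Add(Add(573, Mul(-1, Function('c')(59))), -7318), -1) = Pow(Add(Add(573, Mul(-1, Pow(59, 2))), -7318), -1) = Pow(Add(Add(573, Mul(-1, 3481)), -7318), -1) = Pow(Add(Add(573, -3481), -7318), -1) = Pow(Add(-2908, -7318), -1) = Pow(-10226, -1) = Rational(-1, 10226)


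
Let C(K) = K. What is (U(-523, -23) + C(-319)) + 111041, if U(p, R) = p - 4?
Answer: 110195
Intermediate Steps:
U(p, R) = -4 + p
(U(-523, -23) + C(-319)) + 111041 = ((-4 - 523) - 319) + 111041 = (-527 - 319) + 111041 = -846 + 111041 = 110195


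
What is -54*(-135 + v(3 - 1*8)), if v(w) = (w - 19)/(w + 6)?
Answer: 8586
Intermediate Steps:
v(w) = (-19 + w)/(6 + w)
-54*(-135 + v(3 - 1*8)) = -54*(-135 + (-19 + (3 - 1*8))/(6 + (3 - 1*8))) = -54*(-135 + (-19 + (3 - 8))/(6 + (3 - 8))) = -54*(-135 + (-19 - 5)/(6 - 5)) = -54*(-135 - 24/1) = -54*(-135 + 1*(-24)) = -54*(-135 - 24) = -54*(-159) = 8586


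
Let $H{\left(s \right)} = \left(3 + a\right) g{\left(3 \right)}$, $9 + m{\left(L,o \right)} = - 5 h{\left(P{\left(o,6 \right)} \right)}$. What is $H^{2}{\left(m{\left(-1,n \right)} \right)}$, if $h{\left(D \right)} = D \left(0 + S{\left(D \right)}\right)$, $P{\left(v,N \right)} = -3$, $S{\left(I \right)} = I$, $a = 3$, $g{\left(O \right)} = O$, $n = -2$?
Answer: $324$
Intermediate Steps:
$h{\left(D \right)} = D^{2}$ ($h{\left(D \right)} = D \left(0 + D\right) = D D = D^{2}$)
$m{\left(L,o \right)} = -54$ ($m{\left(L,o \right)} = -9 - 5 \left(-3\right)^{2} = -9 - 45 = -54$)
$H{\left(s \right)} = 18$ ($H{\left(s \right)} = \left(3 + 3\right) 3 = 6 \cdot 3 = 18$)
$H^{2}{\left(m{\left(-1,n \right)} \right)} = 18^{2} = 324$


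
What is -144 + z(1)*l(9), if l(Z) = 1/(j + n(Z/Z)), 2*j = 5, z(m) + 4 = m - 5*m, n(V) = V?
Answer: -1024/7 ≈ -146.29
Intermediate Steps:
z(m) = -4 - 4*m (z(m) = -4 + (m - 5*m) = -4 - 4*m)
j = 5/2 (j = (½)*5 = 5/2 ≈ 2.5000)
l(Z) = 2/7 (l(Z) = 1/(5/2 + Z/Z) = 1/(5/2 + 1) = 1/(7/2) = 2/7)
-144 + z(1)*l(9) = -144 + (-4 - 4*1)*(2/7) = -144 + (-4 - 4)*(2/7) = -144 - 8*2/7 = -144 - 16/7 = -1024/7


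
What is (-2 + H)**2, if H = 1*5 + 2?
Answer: 25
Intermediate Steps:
H = 7 (H = 5 + 2 = 7)
(-2 + H)**2 = (-2 + 7)**2 = 5**2 = 25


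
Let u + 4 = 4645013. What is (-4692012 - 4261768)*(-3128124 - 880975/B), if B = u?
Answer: 130099900899867713980/4645009 ≈ 2.8009e+13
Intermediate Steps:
u = 4645009 (u = -4 + 4645013 = 4645009)
B = 4645009
(-4692012 - 4261768)*(-3128124 - 880975/B) = (-4692012 - 4261768)*(-3128124 - 880975/4645009) = -8953780*(-3128124 - 880975*1/4645009) = -8953780*(-3128124 - 880975/4645009) = -8953780*(-14530165014091/4645009) = 130099900899867713980/4645009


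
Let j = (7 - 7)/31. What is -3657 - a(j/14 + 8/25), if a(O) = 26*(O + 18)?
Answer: -103333/25 ≈ -4133.3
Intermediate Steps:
j = 0 (j = 0*(1/31) = 0)
a(O) = 468 + 26*O (a(O) = 26*(18 + O) = 468 + 26*O)
-3657 - a(j/14 + 8/25) = -3657 - (468 + 26*(0/14 + 8/25)) = -3657 - (468 + 26*(0*(1/14) + 8*(1/25))) = -3657 - (468 + 26*(0 + 8/25)) = -3657 - (468 + 26*(8/25)) = -3657 - (468 + 208/25) = -3657 - 1*11908/25 = -3657 - 11908/25 = -103333/25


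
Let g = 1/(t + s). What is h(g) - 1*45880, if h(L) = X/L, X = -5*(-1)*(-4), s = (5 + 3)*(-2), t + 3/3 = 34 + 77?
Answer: -47760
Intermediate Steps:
t = 110 (t = -1 + (34 + 77) = -1 + 111 = 110)
s = -16 (s = 8*(-2) = -16)
g = 1/94 (g = 1/(110 - 16) = 1/94 ≈ 0.010638)
X = -20 (X = 5*(-4) = -20)
h(L) = -20/L
h(g) - 1*45880 = -20/1/94 - 1*45880 = -20*94 - 45880 = -1880 - 45880 = -47760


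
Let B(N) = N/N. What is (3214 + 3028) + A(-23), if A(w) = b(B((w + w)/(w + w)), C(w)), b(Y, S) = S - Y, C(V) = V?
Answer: 6218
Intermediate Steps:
B(N) = 1
A(w) = -1 + w (A(w) = w - 1*1 = w - 1 = -1 + w)
(3214 + 3028) + A(-23) = (3214 + 3028) + (-1 - 23) = 6242 - 24 = 6218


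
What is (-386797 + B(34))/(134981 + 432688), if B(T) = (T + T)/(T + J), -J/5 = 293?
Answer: -553506575/812334339 ≈ -0.68138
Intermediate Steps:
J = -1465 (J = -5*293 = -1465)
B(T) = 2*T/(-1465 + T) (B(T) = (T + T)/(T - 1465) = (2*T)/(-1465 + T) = 2*T/(-1465 + T))
(-386797 + B(34))/(134981 + 432688) = (-386797 + 2*34/(-1465 + 34))/(134981 + 432688) = (-386797 + 2*34/(-1431))/567669 = (-386797 + 2*34*(-1/1431))*(1/567669) = (-386797 - 68/1431)*(1/567669) = -553506575/1431*1/567669 = -553506575/812334339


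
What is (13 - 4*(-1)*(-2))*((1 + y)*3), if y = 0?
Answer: 15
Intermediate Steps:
(13 - 4*(-1)*(-2))*((1 + y)*3) = (13 - 4*(-1)*(-2))*((1 + 0)*3) = (13 + 4*(-2))*(1*3) = (13 - 8)*3 = 5*3 = 15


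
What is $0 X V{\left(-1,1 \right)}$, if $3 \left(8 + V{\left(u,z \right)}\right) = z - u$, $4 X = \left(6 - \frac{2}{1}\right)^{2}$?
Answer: $0$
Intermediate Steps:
$X = 4$ ($X = \frac{\left(6 - \frac{2}{1}\right)^{2}}{4} = \frac{\left(6 - 2\right)^{2}}{4} = \frac{4^{2}}{4} = \frac{1}{4} \cdot 16 = 4$)
$V{\left(u,z \right)} = -8 - \frac{u}{3} + \frac{z}{3}$ ($V{\left(u,z \right)} = -8 + \frac{z - u}{3} = -8 - \left(- \frac{z}{3} + \frac{u}{3}\right) = -8 - \frac{u}{3} + \frac{z}{3}$)
$0 X V{\left(-1,1 \right)} = 0 \cdot 4 \left(-8 - - \frac{1}{3} + \frac{1}{3} \cdot 1\right) = 0 \left(-8 + \frac{1}{3} + \frac{1}{3}\right) = 0 \left(- \frac{22}{3}\right) = 0$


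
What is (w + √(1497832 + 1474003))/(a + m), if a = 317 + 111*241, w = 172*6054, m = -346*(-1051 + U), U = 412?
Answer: 520644/124081 + √2971835/248162 ≈ 4.2029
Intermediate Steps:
m = 221094 (m = -346*(-1051 + 412) = -346*(-639) = 221094)
w = 1041288
a = 27068 (a = 317 + 26751 = 27068)
(w + √(1497832 + 1474003))/(a + m) = (1041288 + √(1497832 + 1474003))/(27068 + 221094) = (1041288 + √2971835)/248162 = (1041288 + √2971835)*(1/248162) = 520644/124081 + √2971835/248162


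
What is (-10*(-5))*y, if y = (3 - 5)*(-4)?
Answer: 400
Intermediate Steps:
y = 8 (y = -2*(-4) = 8)
(-10*(-5))*y = -10*(-5)*8 = 50*8 = 400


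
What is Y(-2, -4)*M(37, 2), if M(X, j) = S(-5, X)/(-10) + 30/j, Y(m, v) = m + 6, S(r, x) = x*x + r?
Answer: -2428/5 ≈ -485.60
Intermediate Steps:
S(r, x) = r + x² (S(r, x) = x² + r = r + x²)
Y(m, v) = 6 + m
M(X, j) = ½ + 30/j - X²/10 (M(X, j) = (-5 + X²)/(-10) + 30/j = (-5 + X²)*(-⅒) + 30/j = (½ - X²/10) + 30/j = ½ + 30/j - X²/10)
Y(-2, -4)*M(37, 2) = (6 - 2)*((⅒)*(300 + 2*(5 - 1*37²))/2) = 4*((⅒)*(½)*(300 + 2*(5 - 1*1369))) = 4*((⅒)*(½)*(300 + 2*(5 - 1369))) = 4*((⅒)*(½)*(300 + 2*(-1364))) = 4*((⅒)*(½)*(300 - 2728)) = 4*((⅒)*(½)*(-2428)) = 4*(-607/5) = -2428/5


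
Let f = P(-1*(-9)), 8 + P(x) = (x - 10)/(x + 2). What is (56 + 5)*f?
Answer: -5429/11 ≈ -493.55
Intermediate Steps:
P(x) = -8 + (-10 + x)/(2 + x) (P(x) = -8 + (x - 10)/(x + 2) = -8 + (-10 + x)/(2 + x))
f = -89/11 (f = (-26 - (-7)*(-9))/(2 - 1*(-9)) = (-26 - 7*9)/(2 + 9) = (-26 - 63)/11 = (1/11)*(-89) = -89/11 ≈ -8.0909)
(56 + 5)*f = (56 + 5)*(-89/11) = 61*(-89/11) = -5429/11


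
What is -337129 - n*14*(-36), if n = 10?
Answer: -332089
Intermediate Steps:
-337129 - n*14*(-36) = -337129 - 10*14*(-36) = -337129 - 140*(-36) = -337129 - 1*(-5040) = -337129 + 5040 = -332089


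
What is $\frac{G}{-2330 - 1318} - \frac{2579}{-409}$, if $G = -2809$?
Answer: $\frac{10557073}{1492032} \approx 7.0756$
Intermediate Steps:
$\frac{G}{-2330 - 1318} - \frac{2579}{-409} = - \frac{2809}{-2330 - 1318} - \frac{2579}{-409} = - \frac{2809}{-2330 - 1318} - - \frac{2579}{409} = - \frac{2809}{-3648} + \frac{2579}{409} = \left(-2809\right) \left(- \frac{1}{3648}\right) + \frac{2579}{409} = \frac{2809}{3648} + \frac{2579}{409} = \frac{10557073}{1492032}$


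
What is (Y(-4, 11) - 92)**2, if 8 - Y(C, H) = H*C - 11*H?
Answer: 6561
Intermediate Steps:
Y(C, H) = 8 + 11*H - C*H (Y(C, H) = 8 - (H*C - 11*H) = 8 - (C*H - 11*H) = 8 - (-11*H + C*H) = 8 + (11*H - C*H) = 8 + 11*H - C*H)
(Y(-4, 11) - 92)**2 = ((8 + 11*11 - 1*(-4)*11) - 92)**2 = ((8 + 121 + 44) - 92)**2 = (173 - 92)**2 = 81**2 = 6561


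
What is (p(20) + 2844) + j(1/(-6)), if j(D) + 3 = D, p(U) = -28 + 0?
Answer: 16877/6 ≈ 2812.8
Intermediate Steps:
p(U) = -28
j(D) = -3 + D
(p(20) + 2844) + j(1/(-6)) = (-28 + 2844) + (-3 + 1/(-6)) = 2816 + (-3 - ⅙) = 2816 - 19/6 = 16877/6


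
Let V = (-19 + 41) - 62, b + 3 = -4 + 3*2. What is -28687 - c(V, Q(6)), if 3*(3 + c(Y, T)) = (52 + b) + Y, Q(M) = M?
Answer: -86063/3 ≈ -28688.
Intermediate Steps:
b = -1 (b = -3 + (-4 + 3*2) = -3 + (-4 + 6) = -3 + 2 = -1)
V = -40 (V = 22 - 62 = -40)
c(Y, T) = 14 + Y/3 (c(Y, T) = -3 + ((52 - 1) + Y)/3 = -3 + (51 + Y)/3 = -3 + (17 + Y/3) = 14 + Y/3)
-28687 - c(V, Q(6)) = -28687 - (14 + (1/3)*(-40)) = -28687 - (14 - 40/3) = -28687 - 1*2/3 = -28687 - 2/3 = -86063/3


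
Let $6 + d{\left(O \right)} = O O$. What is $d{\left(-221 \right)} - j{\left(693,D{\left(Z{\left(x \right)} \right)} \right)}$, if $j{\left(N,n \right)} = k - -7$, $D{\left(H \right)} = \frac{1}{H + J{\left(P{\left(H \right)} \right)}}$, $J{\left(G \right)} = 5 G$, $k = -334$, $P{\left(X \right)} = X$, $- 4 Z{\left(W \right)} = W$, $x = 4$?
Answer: $49162$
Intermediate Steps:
$Z{\left(W \right)} = - \frac{W}{4}$
$D{\left(H \right)} = \frac{1}{6 H}$ ($D{\left(H \right)} = \frac{1}{H + 5 H} = \frac{1}{6 H}$)
$d{\left(O \right)} = -6 + O^{2}$ ($d{\left(O \right)} = -6 + O O = -6 + O^{2}$)
$j{\left(N,n \right)} = -327$ ($j{\left(N,n \right)} = -334 - -7 = -334 + 7 = -327$)
$d{\left(-221 \right)} - j{\left(693,D{\left(Z{\left(x \right)} \right)} \right)} = \left(-6 + \left(-221\right)^{2}\right) - -327 = \left(-6 + 48841\right) + 327 = 48835 + 327 = 49162$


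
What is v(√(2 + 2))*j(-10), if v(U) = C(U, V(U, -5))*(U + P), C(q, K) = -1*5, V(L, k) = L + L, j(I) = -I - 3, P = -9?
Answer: 245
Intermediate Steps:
j(I) = -3 - I
V(L, k) = 2*L
C(q, K) = -5
v(U) = 45 - 5*U (v(U) = -5*(U - 9) = -5*(-9 + U) = 45 - 5*U)
v(√(2 + 2))*j(-10) = (45 - 5*√(2 + 2))*(-3 - 1*(-10)) = (45 - 5*√4)*(-3 + 10) = (45 - 5*2)*7 = (45 - 10)*7 = 35*7 = 245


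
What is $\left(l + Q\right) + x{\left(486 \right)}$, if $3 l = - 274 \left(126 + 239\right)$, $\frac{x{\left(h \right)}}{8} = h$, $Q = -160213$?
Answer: $- \frac{568985}{3} \approx -1.8966 \cdot 10^{5}$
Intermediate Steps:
$x{\left(h \right)} = 8 h$
$l = - \frac{100010}{3}$ ($l = \frac{\left(-274\right) \left(126 + 239\right)}{3} = \frac{\left(-274\right) 365}{3} = \frac{1}{3} \left(-100010\right) = - \frac{100010}{3} \approx -33337.0$)
$\left(l + Q\right) + x{\left(486 \right)} = \left(- \frac{100010}{3} - 160213\right) + 8 \cdot 486 = - \frac{580649}{3} + 3888 = - \frac{568985}{3}$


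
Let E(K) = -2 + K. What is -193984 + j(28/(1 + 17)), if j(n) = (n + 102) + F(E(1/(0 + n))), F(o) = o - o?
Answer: -1744924/9 ≈ -1.9388e+5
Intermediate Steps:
F(o) = 0
j(n) = 102 + n (j(n) = (n + 102) + 0 = (102 + n) + 0 = 102 + n)
-193984 + j(28/(1 + 17)) = -193984 + (102 + 28/(1 + 17)) = -193984 + (102 + 28/18) = -193984 + (102 + 28*(1/18)) = -193984 + (102 + 14/9) = -193984 + 932/9 = -1744924/9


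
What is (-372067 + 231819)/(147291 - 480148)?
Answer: 140248/332857 ≈ 0.42135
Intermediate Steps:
(-372067 + 231819)/(147291 - 480148) = -140248/(-332857) = -140248*(-1/332857) = 140248/332857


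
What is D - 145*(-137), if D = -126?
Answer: 19739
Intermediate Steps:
D - 145*(-137) = -126 - 145*(-137) = -126 + 19865 = 19739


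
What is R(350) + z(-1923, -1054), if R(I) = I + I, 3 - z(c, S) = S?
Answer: 1757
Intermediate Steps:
z(c, S) = 3 - S
R(I) = 2*I
R(350) + z(-1923, -1054) = 2*350 + (3 - 1*(-1054)) = 700 + (3 + 1054) = 700 + 1057 = 1757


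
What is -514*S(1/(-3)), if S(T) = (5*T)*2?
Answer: 5140/3 ≈ 1713.3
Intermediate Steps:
S(T) = 10*T
-514*S(1/(-3)) = -5140/(-3) = -5140*(-1)/3 = -514*(-10/3) = 5140/3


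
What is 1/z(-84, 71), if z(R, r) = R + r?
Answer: -1/13 ≈ -0.076923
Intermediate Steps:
1/z(-84, 71) = 1/(-84 + 71) = 1/(-13) = -1/13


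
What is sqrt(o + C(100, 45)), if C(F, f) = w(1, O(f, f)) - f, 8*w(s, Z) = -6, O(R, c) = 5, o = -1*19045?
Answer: I*sqrt(76363)/2 ≈ 138.17*I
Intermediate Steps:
o = -19045
w(s, Z) = -3/4 (w(s, Z) = (1/8)*(-6) = -3/4)
C(F, f) = -3/4 - f
sqrt(o + C(100, 45)) = sqrt(-19045 + (-3/4 - 1*45)) = sqrt(-19045 + (-3/4 - 45)) = sqrt(-19045 - 183/4) = sqrt(-76363/4) = I*sqrt(76363)/2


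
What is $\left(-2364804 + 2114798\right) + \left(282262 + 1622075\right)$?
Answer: $1654331$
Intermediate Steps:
$\left(-2364804 + 2114798\right) + \left(282262 + 1622075\right) = -250006 + 1904337 = 1654331$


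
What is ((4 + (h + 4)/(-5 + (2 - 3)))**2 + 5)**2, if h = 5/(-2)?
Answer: 93025/256 ≈ 363.38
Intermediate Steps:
h = -5/2 (h = 5*(-1/2) = -5/2 ≈ -2.5000)
((4 + (h + 4)/(-5 + (2 - 3)))**2 + 5)**2 = ((4 + (-5/2 + 4)/(-5 + (2 - 3)))**2 + 5)**2 = ((4 + 3/(2*(-5 - 1)))**2 + 5)**2 = ((4 + (3/2)/(-6))**2 + 5)**2 = ((4 + (3/2)*(-1/6))**2 + 5)**2 = ((4 - 1/4)**2 + 5)**2 = ((15/4)**2 + 5)**2 = (225/16 + 5)**2 = (305/16)**2 = 93025/256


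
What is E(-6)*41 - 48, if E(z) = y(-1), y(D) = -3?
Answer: -171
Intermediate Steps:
E(z) = -3
E(-6)*41 - 48 = -3*41 - 48 = -123 - 48 = -171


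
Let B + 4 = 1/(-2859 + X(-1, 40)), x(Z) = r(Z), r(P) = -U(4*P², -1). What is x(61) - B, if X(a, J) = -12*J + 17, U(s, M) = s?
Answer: -49431359/3322 ≈ -14880.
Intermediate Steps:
X(a, J) = 17 - 12*J
r(P) = -4*P²
x(Z) = -4*Z²
B = -13289/3322 (B = -4 + 1/(-2859 + (17 - 12*40)) = -4 + 1/(-2859 + (17 - 480)) = -4 + 1/(-2859 - 463) = -4 + 1/(-3322) = -4 - 1/3322 = -13289/3322 ≈ -4.0003)
x(61) - B = -4*61² - 1*(-13289/3322) = -4*3721 + 13289/3322 = -14884 + 13289/3322 = -49431359/3322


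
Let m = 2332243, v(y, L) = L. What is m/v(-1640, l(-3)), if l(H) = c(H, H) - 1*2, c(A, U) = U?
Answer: -2332243/5 ≈ -4.6645e+5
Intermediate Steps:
l(H) = -2 + H (l(H) = H - 1*2 = H - 2 = -2 + H)
m/v(-1640, l(-3)) = 2332243/(-2 - 3) = 2332243/(-5) = 2332243*(-⅕) = -2332243/5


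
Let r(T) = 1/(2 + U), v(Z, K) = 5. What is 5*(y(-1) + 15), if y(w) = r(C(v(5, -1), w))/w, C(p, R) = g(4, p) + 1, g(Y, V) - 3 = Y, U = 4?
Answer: 445/6 ≈ 74.167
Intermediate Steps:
g(Y, V) = 3 + Y
C(p, R) = 8 (C(p, R) = (3 + 4) + 1 = 7 + 1 = 8)
r(T) = 1/6 (r(T) = 1/(2 + 4) = 1/6)
y(w) = 1/(6*w)
5*(y(-1) + 15) = 5*((1/6)/(-1) + 15) = 5*((1/6)*(-1) + 15) = 5*(-1/6 + 15) = 5*(89/6) = 445/6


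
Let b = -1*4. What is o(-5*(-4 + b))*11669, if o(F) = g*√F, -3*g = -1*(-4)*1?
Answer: -93352*√10/3 ≈ -98402.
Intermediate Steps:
b = -4
g = -4/3 (g = -(-1*(-4))/3 = -4/3 ≈ -1.3333)
o(F) = -4*√F/3
o(-5*(-4 + b))*11669 = -4*2*√10/3*11669 = -8*√10/3*11669 = -93352*√10/3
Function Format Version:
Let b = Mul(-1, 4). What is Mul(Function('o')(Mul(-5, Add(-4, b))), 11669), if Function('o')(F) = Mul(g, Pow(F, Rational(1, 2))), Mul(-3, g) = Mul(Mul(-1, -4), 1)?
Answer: Mul(Rational(-93352, 3), Pow(10, Rational(1, 2))) ≈ -98402.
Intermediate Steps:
b = -4
g = Rational(-4, 3) (g = Mul(Rational(-1, 3), Mul(Mul(-1, -4), 1)) = Mul(Rational(-1, 3), Mul(4, 1)) = Mul(Rational(-1, 3), 4) = Rational(-4, 3) ≈ -1.3333)
Function('o')(F) = Mul(Rational(-4, 3), Pow(F, Rational(1, 2)))
Mul(Function('o')(Mul(-5, Add(-4, b))), 11669) = Mul(Mul(Rational(-4, 3), Pow(Mul(-5, Add(-4, -4)), Rational(1, 2))), 11669) = Mul(Mul(Rational(-4, 3), Pow(Mul(-5, -8), Rational(1, 2))), 11669) = Mul(Mul(Rational(-4, 3), Pow(40, Rational(1, 2))), 11669) = Mul(Mul(Rational(-4, 3), Mul(2, Pow(10, Rational(1, 2)))), 11669) = Mul(Mul(Rational(-8, 3), Pow(10, Rational(1, 2))), 11669) = Mul(Rational(-93352, 3), Pow(10, Rational(1, 2)))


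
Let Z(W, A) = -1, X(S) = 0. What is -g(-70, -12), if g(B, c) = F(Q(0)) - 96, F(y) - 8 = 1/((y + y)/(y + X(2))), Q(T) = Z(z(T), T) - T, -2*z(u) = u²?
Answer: 175/2 ≈ 87.500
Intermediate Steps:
z(u) = -u²/2
Q(T) = -1 - T
F(y) = 17/2 (F(y) = 8 + 1/((y + y)/(y + 0)) = 8 + 1/((2*y)/y) = 8 + 1/2 = 8 + ½ = 17/2)
g(B, c) = -175/2 (g(B, c) = 17/2 - 96 = -175/2)
-g(-70, -12) = -1*(-175/2) = 175/2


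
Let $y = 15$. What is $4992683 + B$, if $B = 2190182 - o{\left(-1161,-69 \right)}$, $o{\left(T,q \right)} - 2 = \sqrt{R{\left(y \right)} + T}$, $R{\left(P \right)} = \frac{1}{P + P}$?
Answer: $7182863 - \frac{i \sqrt{1044870}}{30} \approx 7.1829 \cdot 10^{6} - 34.073 i$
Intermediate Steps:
$R{\left(P \right)} = \frac{1}{2 P}$
$o{\left(T,q \right)} = 2 + \sqrt{\frac{1}{30} + T}$ ($o{\left(T,q \right)} = 2 + \sqrt{\frac{1}{2 \cdot 15} + T} = 2 + \sqrt{\frac{1}{2} \cdot \frac{1}{15} + T} = 2 + \sqrt{\frac{1}{30} + T}$)
$B = 2190180 - \frac{i \sqrt{1044870}}{30}$ ($B = 2190182 - \left(2 + \frac{\sqrt{30 + 900 \left(-1161\right)}}{30}\right) = 2190182 - \left(2 + \frac{\sqrt{30 - 1044900}}{30}\right) = 2190182 - \left(2 + \frac{\sqrt{-1044870}}{30}\right) = 2190182 - \left(2 + \frac{i \sqrt{1044870}}{30}\right) = 2190180 - \frac{i \sqrt{1044870}}{30} \approx 2.1902 \cdot 10^{6} - 34.073 i$)
$4992683 + B = 4992683 + \left(2190180 - \frac{i \sqrt{1044870}}{30}\right) = 7182863 - \frac{i \sqrt{1044870}}{30}$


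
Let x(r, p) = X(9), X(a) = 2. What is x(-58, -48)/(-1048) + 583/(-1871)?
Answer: -307363/980404 ≈ -0.31351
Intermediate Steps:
x(r, p) = 2
x(-58, -48)/(-1048) + 583/(-1871) = 2/(-1048) + 583/(-1871) = 2*(-1/1048) + 583*(-1/1871) = -1/524 - 583/1871 = -307363/980404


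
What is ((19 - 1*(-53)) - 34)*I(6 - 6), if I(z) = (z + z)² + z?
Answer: 0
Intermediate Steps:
I(z) = z + 4*z² (I(z) = (2*z)² + z = 4*z² + z = z + 4*z²)
((19 - 1*(-53)) - 34)*I(6 - 6) = ((19 - 1*(-53)) - 34)*((6 - 6)*(1 + 4*(6 - 6))) = ((19 + 53) - 34)*(0*(1 + 4*0)) = (72 - 34)*(0*(1 + 0)) = 38*(0*1) = 38*0 = 0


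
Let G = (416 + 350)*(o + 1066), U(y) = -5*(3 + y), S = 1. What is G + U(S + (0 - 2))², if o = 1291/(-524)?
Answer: 213469419/262 ≈ 8.1477e+5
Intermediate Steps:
o = -1291/524 (o = 1291*(-1/524) = -1291/524 ≈ -2.4637)
U(y) = -15 - 5*y
G = 213443219/262 (G = (416 + 350)*(-1291/524 + 1066) = 766*(557293/524) = 213443219/262 ≈ 8.1467e+5)
G + U(S + (0 - 2))² = 213443219/262 + (-15 - 5*(1 + (0 - 2)))² = 213443219/262 + (-15 - 5*(1 - 2))² = 213443219/262 + (-15 - 5*(-1))² = 213443219/262 + (-15 + 5)² = 213443219/262 + (-10)² = 213443219/262 + 100 = 213469419/262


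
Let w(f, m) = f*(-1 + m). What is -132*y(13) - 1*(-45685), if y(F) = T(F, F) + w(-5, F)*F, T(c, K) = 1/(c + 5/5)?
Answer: 1040449/7 ≈ 1.4864e+5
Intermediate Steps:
T(c, K) = 1/(1 + c) (T(c, K) = 1/(c + 5*(⅕)) = 1/(c + 1) = 1/(1 + c))
y(F) = 1/(1 + F) + F*(5 - 5*F) (y(F) = 1/(1 + F) + (-5*(-1 + F))*F = 1/(1 + F) + (5 - 5*F)*F = 1/(1 + F) + F*(5 - 5*F))
-132*y(13) - 1*(-45685) = -132*(1 - 5*13³ + 5*13)/(1 + 13) - 1*(-45685) = -132*(1 - 5*2197 + 65)/14 + 45685 = -66*(1 - 10985 + 65)/7 + 45685 = -66*(-10919)/7 + 45685 = -132*(-10919/14) + 45685 = 720654/7 + 45685 = 1040449/7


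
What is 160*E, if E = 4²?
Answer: 2560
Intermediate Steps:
E = 16
160*E = 160*16 = 2560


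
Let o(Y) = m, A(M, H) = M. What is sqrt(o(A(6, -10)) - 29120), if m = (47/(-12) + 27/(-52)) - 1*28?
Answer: I*sqrt(44340855)/39 ≈ 170.74*I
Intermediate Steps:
m = -1265/39 (m = (47*(-1/12) + 27*(-1/52)) - 28 = (-47/12 - 27/52) - 28 = -173/39 - 28 = -1265/39 ≈ -32.436)
o(Y) = -1265/39
sqrt(o(A(6, -10)) - 29120) = sqrt(-1265/39 - 29120) = sqrt(-1136945/39) = I*sqrt(44340855)/39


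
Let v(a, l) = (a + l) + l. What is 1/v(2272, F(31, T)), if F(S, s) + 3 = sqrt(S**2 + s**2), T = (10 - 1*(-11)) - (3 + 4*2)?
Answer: 1133/2565256 - sqrt(1061)/2565256 ≈ 0.00042897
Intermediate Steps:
T = 10 (T = (10 + 11) - (3 + 8) = 21 - 1*11 = 21 - 11 = 10)
F(S, s) = -3 + sqrt(S**2 + s**2)
v(a, l) = a + 2*l
1/v(2272, F(31, T)) = 1/(2272 + 2*(-3 + sqrt(31**2 + 10**2))) = 1/(2272 + 2*(-3 + sqrt(961 + 100))) = 1/(2272 + 2*(-3 + sqrt(1061))) = 1/(2272 + (-6 + 2*sqrt(1061))) = 1/(2266 + 2*sqrt(1061))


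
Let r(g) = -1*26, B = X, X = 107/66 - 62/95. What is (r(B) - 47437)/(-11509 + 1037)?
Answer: 47463/10472 ≈ 4.5324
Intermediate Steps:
X = 6073/6270 (X = 107*(1/66) - 62*1/95 = 107/66 - 62/95 = 6073/6270 ≈ 0.96858)
B = 6073/6270 ≈ 0.96858
r(g) = -26
(r(B) - 47437)/(-11509 + 1037) = (-26 - 47437)/(-11509 + 1037) = -47463/(-10472) = -47463*(-1/10472) = 47463/10472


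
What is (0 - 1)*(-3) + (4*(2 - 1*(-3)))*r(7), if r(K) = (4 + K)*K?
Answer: 1543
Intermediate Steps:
r(K) = K*(4 + K)
(0 - 1)*(-3) + (4*(2 - 1*(-3)))*r(7) = (0 - 1)*(-3) + (4*(2 - 1*(-3)))*(7*(4 + 7)) = -1*(-3) + (4*(2 + 3))*(7*11) = 3 + (4*5)*77 = 3 + 20*77 = 3 + 1540 = 1543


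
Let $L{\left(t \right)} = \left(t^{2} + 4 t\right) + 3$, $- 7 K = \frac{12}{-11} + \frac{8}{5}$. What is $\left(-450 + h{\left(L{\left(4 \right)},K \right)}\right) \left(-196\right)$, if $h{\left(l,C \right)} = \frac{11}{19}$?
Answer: $\frac{1673644}{19} \approx 88087.0$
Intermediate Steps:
$K = - \frac{4}{55}$ ($K = - \frac{\frac{12}{-11} + \frac{8}{5}}{7} = - \frac{12 \left(- \frac{1}{11}\right) + 8 \cdot \frac{1}{5}}{7} = - \frac{- \frac{12}{11} + \frac{8}{5}}{7} = \left(- \frac{1}{7}\right) \frac{28}{55} = - \frac{4}{55} \approx -0.072727$)
$L{\left(t \right)} = 3 + t^{2} + 4 t$
$h{\left(l,C \right)} = \frac{11}{19}$ ($h{\left(l,C \right)} = 11 \cdot \frac{1}{19} = \frac{11}{19}$)
$\left(-450 + h{\left(L{\left(4 \right)},K \right)}\right) \left(-196\right) = \left(-450 + \frac{11}{19}\right) \left(-196\right) = \left(- \frac{8539}{19}\right) \left(-196\right) = \frac{1673644}{19}$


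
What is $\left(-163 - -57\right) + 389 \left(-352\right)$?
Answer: $-137034$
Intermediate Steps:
$\left(-163 - -57\right) + 389 \left(-352\right) = \left(-163 + 57\right) - 136928 = -106 - 136928 = -137034$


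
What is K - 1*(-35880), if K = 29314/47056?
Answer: 844199297/23528 ≈ 35881.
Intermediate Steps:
K = 14657/23528 (K = 29314*(1/47056) = 14657/23528 ≈ 0.62296)
K - 1*(-35880) = 14657/23528 - 1*(-35880) = 14657/23528 + 35880 = 844199297/23528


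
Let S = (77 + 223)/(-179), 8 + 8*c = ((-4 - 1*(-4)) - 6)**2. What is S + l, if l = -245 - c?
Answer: -89563/358 ≈ -250.18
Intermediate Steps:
c = 7/2 (c = -1 + ((-4 - 1*(-4)) - 6)**2/8 = -1 + ((-4 + 4) - 6)**2/8 = -1 + (0 - 6)**2/8 = -1 + (1/8)*(-6)**2 = -1 + (1/8)*36 = -1 + 9/2 = 7/2 ≈ 3.5000)
l = -497/2 (l = -245 - 1*7/2 = -245 - 7/2 = -497/2 ≈ -248.50)
S = -300/179 (S = 300*(-1/179) = -300/179 ≈ -1.6760)
S + l = -300/179 - 497/2 = -89563/358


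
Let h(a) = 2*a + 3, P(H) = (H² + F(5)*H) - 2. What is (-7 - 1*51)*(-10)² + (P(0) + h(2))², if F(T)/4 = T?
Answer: -5775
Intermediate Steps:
F(T) = 4*T
P(H) = -2 + H² + 20*H (P(H) = (H² + (4*5)*H) - 2 = (H² + 20*H) - 2 = -2 + H² + 20*H)
h(a) = 3 + 2*a
(-7 - 1*51)*(-10)² + (P(0) + h(2))² = (-7 - 1*51)*(-10)² + ((-2 + 0² + 20*0) + (3 + 2*2))² = (-7 - 51)*100 + ((-2 + 0 + 0) + (3 + 4))² = -58*100 + (-2 + 7)² = -5800 + 5² = -5800 + 25 = -5775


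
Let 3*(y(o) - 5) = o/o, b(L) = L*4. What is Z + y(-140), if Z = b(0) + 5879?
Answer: 17653/3 ≈ 5884.3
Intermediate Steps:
b(L) = 4*L
y(o) = 16/3 (y(o) = 5 + (o/o)/3 = 5 + (1/3)*1 = 5 + 1/3 = 16/3)
Z = 5879 (Z = 4*0 + 5879 = 0 + 5879 = 5879)
Z + y(-140) = 5879 + 16/3 = 17653/3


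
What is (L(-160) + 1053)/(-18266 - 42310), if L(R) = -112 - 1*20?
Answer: -307/20192 ≈ -0.015204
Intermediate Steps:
L(R) = -132 (L(R) = -112 - 20 = -132)
(L(-160) + 1053)/(-18266 - 42310) = (-132 + 1053)/(-18266 - 42310) = 921/(-60576) = 921*(-1/60576) = -307/20192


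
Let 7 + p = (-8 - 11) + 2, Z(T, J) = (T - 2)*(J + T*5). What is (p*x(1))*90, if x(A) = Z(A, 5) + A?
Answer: 19440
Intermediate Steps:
Z(T, J) = (-2 + T)*(J + 5*T)
x(A) = -10 - 4*A + 5*A² (x(A) = (-10*A - 2*5 + 5*A² + 5*A) + A = (-10*A - 10 + 5*A² + 5*A) + A = (-10 - 5*A + 5*A²) + A = -10 - 4*A + 5*A²)
p = -24 (p = -7 + ((-8 - 11) + 2) = -7 + (-19 + 2) = -7 - 17 = -24)
(p*x(1))*90 = -24*(-10 - 4*1 + 5*1²)*90 = -24*(-10 - 4 + 5*1)*90 = -24*(-10 - 4 + 5)*90 = -24*(-9)*90 = 216*90 = 19440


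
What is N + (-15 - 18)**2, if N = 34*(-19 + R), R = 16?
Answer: 987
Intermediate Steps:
N = -102 (N = 34*(-19 + 16) = 34*(-3) = -102)
N + (-15 - 18)**2 = -102 + (-15 - 18)**2 = -102 + (-33)**2 = -102 + 1089 = 987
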